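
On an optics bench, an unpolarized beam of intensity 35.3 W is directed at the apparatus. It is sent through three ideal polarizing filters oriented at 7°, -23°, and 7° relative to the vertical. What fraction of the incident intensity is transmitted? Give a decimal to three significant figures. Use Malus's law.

I/I₀ ≈ 0.281

Unpolarized light through the first polarizer → I₁ = 35.3 W/2 = 17.65 W, polarized at 7°.
I₂ = I₁ · cos²(30°) = 17.65 · 0.75 = 13.24 W.
I₃ = I₂ · cos²(30°) = 13.24 · 0.75 = 9.928 W.
Transmitted fraction = 0.2813.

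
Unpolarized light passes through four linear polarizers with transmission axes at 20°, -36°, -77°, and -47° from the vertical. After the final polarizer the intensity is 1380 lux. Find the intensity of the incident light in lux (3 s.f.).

I₀ ≈ 2.07e4 lux

Unpolarized light through the first polarizer → I₁ = ½ I₀, now polarized at 20°.
I₂ = I₁ cos²(-36° − 20°) = 0.5 I₀ · cos²(56°) = 0.1563 I₀.
I₃ = I₂ cos²(-77° + 36°) = 0.1563 I₀ · cos²(41°) = 0.08905 I₀.
I₄ = I₃ cos²(-47° + 77°) = 0.08905 I₀ · cos²(30°) = 0.06679 I₀.
So 1380 lux = 0.06679 I₀, giving I₀ = 1380/0.06679 = 2.066e+04 lux.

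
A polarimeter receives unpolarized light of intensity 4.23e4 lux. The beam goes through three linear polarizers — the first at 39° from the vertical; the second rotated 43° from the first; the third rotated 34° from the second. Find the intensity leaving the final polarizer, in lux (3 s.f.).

Unpolarized light through the first polarizer → I₁ = 4.23e4 lux/2 = 2.115e+04 lux, polarized at 39°.
I₂ = I₁ · cos²(43°) = 2.115e+04 · 0.5349 = 1.131e+04 lux.
I₃ = I₂ · cos²(34°) = 1.131e+04 · 0.6873 = 7775 lux.

I ≈ 7780 lux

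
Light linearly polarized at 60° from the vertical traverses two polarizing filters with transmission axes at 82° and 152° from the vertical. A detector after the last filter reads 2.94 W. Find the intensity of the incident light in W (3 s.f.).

I₁ = I₀ cos²(82° − 60°) = I₀ cos²(22°) = 0.8597 I₀.
I₂ = I₁ cos²(152° − 82°) = 0.8597 I₀ · cos²(70°) = 0.1006 I₀.
So 2.94 W = 0.1006 I₀, giving I₀ = 2.94/0.1006 = 29.24 W.

I₀ ≈ 29.2 W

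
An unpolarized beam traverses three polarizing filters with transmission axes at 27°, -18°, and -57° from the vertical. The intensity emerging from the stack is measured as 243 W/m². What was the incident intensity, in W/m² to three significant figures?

I₀ ≈ 1610 W/m²

Unpolarized light through the first polarizer → I₁ = ½ I₀, now polarized at 27°.
I₂ = I₁ cos²(-18° − 27°) = 0.5 I₀ · cos²(45°) = 0.25 I₀.
I₃ = I₂ cos²(-57° + 18°) = 0.25 I₀ · cos²(39°) = 0.151 I₀.
So 243 W/m² = 0.151 I₀, giving I₀ = 243/0.151 = 1609 W/m².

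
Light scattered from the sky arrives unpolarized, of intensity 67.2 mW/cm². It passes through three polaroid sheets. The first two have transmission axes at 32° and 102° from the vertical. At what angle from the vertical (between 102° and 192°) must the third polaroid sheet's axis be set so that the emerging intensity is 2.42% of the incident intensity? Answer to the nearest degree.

θ ≈ 152°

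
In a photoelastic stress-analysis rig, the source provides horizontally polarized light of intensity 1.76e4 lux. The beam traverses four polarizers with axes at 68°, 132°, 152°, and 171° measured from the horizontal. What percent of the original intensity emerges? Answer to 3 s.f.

≈ 2.13%

I₁ = 1.76e4 lux · cos²(68°) = 2470 lux.
I₂ = I₁ · cos²(64°) = 2470 · 0.1922 = 474.6 lux.
I₃ = I₂ · cos²(20°) = 474.6 · 0.883 = 419.1 lux.
I₄ = I₃ · cos²(19°) = 419.1 · 0.894 = 374.7 lux.
That is 2.129% of the incident intensity.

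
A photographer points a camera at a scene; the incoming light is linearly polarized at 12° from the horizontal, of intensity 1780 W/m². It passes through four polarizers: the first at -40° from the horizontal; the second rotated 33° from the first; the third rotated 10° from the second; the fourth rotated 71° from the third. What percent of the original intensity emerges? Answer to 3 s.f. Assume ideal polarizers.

I₁ = 1780 W/m² · cos²(52°) = 674.7 W/m².
I₂ = I₁ · cos²(33°) = 674.7 · 0.7034 = 474.6 W/m².
I₃ = I₂ · cos²(10°) = 474.6 · 0.9698 = 460.2 W/m².
I₄ = I₃ · cos²(71°) = 460.2 · 0.106 = 48.78 W/m².
That is 2.741% of the incident intensity.

≈ 2.74%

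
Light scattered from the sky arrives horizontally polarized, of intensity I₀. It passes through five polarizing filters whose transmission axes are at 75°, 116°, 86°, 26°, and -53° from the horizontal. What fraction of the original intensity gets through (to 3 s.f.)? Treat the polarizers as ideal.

I₁ = I₀ cos²(75° − 0°) = I₀ cos²(75°) = 0.06699 I₀.
I₂ = I₁ cos²(116° − 75°) = 0.06699 I₀ · cos²(41°) = 0.03816 I₀.
I₃ = I₂ cos²(86° − 116°) = 0.03816 I₀ · cos²(30°) = 0.02862 I₀.
I₄ = I₃ cos²(26° − 86°) = 0.02862 I₀ · cos²(60°) = 0.007154 I₀.
I₅ = I₄ cos²(-53° − 26°) = 0.007154 I₀ · cos²(79°) = 0.0002605 I₀.
Transmitted fraction = 0.0002605.

≈ 0.000260 I₀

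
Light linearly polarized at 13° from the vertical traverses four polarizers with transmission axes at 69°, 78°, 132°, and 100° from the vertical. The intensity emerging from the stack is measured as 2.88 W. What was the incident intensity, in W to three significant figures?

I₀ ≈ 38.0 W

By Malus's law, I₁ = I₀ cos²(69° − 13°) = I₀ cos²(56°) = 0.3127 I₀.
I₂ = I₁ cos²(78° − 69°) = 0.3127 I₀ · cos²(9°) = 0.305 I₀.
I₃ = I₂ cos²(132° − 78°) = 0.305 I₀ · cos²(54°) = 0.1054 I₀.
I₄ = I₃ cos²(100° − 132°) = 0.1054 I₀ · cos²(32°) = 0.0758 I₀.
So 2.88 W = 0.0758 I₀, giving I₀ = 2.88/0.0758 = 38 W.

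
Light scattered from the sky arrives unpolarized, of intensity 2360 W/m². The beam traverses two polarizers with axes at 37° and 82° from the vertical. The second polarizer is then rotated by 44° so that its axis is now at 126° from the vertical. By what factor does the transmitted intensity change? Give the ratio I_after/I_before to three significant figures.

I_new/I_old ≈ 0.000609

Before rotation:
Unpolarized light through the first polarizer → I₁ = ½ I₀, now polarized at 37°.
I₂ = I₁ cos²(82° − 37°) = 0.5 I₀ · cos²(45°) = 0.25 I₀.
After rotation:
Unpolarized light through the first polarizer → I₁ = ½ I₀, now polarized at 37°.
I₂ = I₁ cos²(126° − 37°) = 0.5 I₀ · cos²(89°) = 0.0001523 I₀.
Ratio = 0.0001523 / 0.25 = 0.0006092.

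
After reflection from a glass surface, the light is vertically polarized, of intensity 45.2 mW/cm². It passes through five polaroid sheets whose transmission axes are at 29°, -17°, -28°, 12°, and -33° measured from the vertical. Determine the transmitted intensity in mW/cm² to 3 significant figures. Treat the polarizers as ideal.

I ≈ 4.72 mW/cm²

By Malus's law, I₁ = 45.2 mW/cm² · cos²(29°) = 34.58 mW/cm².
I₂ = I₁ · cos²(46°) = 34.58 · 0.4826 = 16.68 mW/cm².
I₃ = I₂ · cos²(11°) = 16.68 · 0.9636 = 16.08 mW/cm².
I₄ = I₃ · cos²(40°) = 16.08 · 0.5868 = 9.435 mW/cm².
I₅ = I₄ · cos²(45°) = 9.435 · 0.5 = 4.717 mW/cm².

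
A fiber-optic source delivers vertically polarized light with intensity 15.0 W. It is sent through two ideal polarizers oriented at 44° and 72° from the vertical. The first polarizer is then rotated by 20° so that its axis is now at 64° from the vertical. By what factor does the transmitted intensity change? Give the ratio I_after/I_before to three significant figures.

I_new/I_old ≈ 0.467

Before rotation:
By Malus's law, I₁ = I₀ cos²(44° − 0°) = I₀ cos²(44°) = 0.5174 I₀.
I₂ = I₁ cos²(72° − 44°) = 0.5174 I₀ · cos²(28°) = 0.4034 I₀.
After rotation:
I₁ = I₀ cos²(64° − 0°) = I₀ cos²(64°) = 0.1922 I₀.
I₂ = I₁ cos²(72° − 64°) = 0.1922 I₀ · cos²(8°) = 0.1884 I₀.
Ratio = 0.1884 / 0.4034 = 0.4671.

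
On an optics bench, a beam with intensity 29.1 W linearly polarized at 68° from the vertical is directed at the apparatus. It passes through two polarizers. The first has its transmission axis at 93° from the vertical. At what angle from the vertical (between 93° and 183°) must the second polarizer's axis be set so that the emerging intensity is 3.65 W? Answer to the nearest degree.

By Malus's law, I₁ = I₀ cos²(93° − 68°) = I₀ cos²(25°) = 0.8214 I₀.
Target fraction: 3.65 / 29.1 W = 0.1254 of I₀.
Need I₂/I₀ = 0.1254, so cos²(θ − 93°) = 0.1254 / 0.8214 = 0.1527.
θ − 93° = arccos(√0.1527) = 67.0°, giving θ ≈ 93 + 67.0 = 160.0°.

θ ≈ 160°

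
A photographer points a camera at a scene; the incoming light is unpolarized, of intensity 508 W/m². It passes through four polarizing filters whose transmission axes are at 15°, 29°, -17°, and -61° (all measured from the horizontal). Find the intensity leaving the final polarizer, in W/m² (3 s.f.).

Unpolarized light through the first polarizer → I₁ = 508 W/m²/2 = 254 W/m², polarized at 15°.
I₂ = I₁ · cos²(14°) = 254 · 0.9415 = 239.1 W/m².
I₃ = I₂ · cos²(46°) = 239.1 · 0.4826 = 115.4 W/m².
I₄ = I₃ · cos²(44°) = 115.4 · 0.5174 = 59.71 W/m².

I ≈ 59.7 W/m²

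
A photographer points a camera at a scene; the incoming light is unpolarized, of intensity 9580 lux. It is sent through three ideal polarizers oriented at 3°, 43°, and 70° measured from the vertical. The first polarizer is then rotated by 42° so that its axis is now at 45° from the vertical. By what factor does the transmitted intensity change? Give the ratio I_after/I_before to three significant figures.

Before rotation:
Unpolarized light through the first polarizer → I₁ = ½ I₀, now polarized at 3°.
I₂ = I₁ cos²(43° − 3°) = 0.5 I₀ · cos²(40°) = 0.2934 I₀.
I₃ = I₂ cos²(70° − 43°) = 0.2934 I₀ · cos²(27°) = 0.2329 I₀.
After rotation:
Unpolarized light through the first polarizer → I₁ = ½ I₀, now polarized at 45°.
I₂ = I₁ cos²(43° − 45°) = 0.5 I₀ · cos²(2°) = 0.4994 I₀.
I₃ = I₂ cos²(70° − 43°) = 0.4994 I₀ · cos²(27°) = 0.3965 I₀.
Ratio = 0.3965 / 0.2329 = 1.702.

I_new/I_old ≈ 1.70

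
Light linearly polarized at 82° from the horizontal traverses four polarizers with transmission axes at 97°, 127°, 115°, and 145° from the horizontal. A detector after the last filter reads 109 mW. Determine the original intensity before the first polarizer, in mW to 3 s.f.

I₁ = I₀ cos²(97° − 82°) = I₀ cos²(15°) = 0.933 I₀.
I₂ = I₁ cos²(127° − 97°) = 0.933 I₀ · cos²(30°) = 0.6998 I₀.
I₃ = I₂ cos²(115° − 127°) = 0.6998 I₀ · cos²(12°) = 0.6695 I₀.
I₄ = I₃ cos²(145° − 115°) = 0.6695 I₀ · cos²(30°) = 0.5021 I₀.
So 109 mW = 0.5021 I₀, giving I₀ = 109/0.5021 = 217.1 mW.

I₀ ≈ 217 mW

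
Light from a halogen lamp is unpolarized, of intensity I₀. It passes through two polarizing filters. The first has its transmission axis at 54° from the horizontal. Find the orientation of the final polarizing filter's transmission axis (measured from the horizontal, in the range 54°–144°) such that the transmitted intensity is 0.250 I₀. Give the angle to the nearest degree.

Unpolarized light through the first polarizer → I₁ = ½ I₀, now polarized at 54°.
Need I₂/I₀ = 0.25, so cos²(θ − 54°) = 0.25 / 0.5 = 0.5.
θ − 54° = arccos(√0.5) = 45.0°, giving θ ≈ 54 + 45.0 = 99.0°.

θ ≈ 99°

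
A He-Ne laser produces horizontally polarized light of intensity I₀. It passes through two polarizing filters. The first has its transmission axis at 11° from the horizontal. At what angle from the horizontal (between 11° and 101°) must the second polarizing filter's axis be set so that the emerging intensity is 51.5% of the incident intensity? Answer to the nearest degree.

θ ≈ 54°

I₁ = I₀ cos²(11° − 0°) = I₀ cos²(11°) = 0.9636 I₀.
Need I₂/I₀ = 0.515, so cos²(θ − 11°) = 0.515 / 0.9636 = 0.5345.
θ − 11° = arccos(√0.5345) = 43.0°, giving θ ≈ 11 + 43.0 = 54.0°.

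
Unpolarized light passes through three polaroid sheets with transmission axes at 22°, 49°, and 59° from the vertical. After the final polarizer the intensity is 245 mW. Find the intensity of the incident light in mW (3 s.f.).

Unpolarized light through the first polarizer → I₁ = ½ I₀, now polarized at 22°.
I₂ = I₁ cos²(49° − 22°) = 0.5 I₀ · cos²(27°) = 0.3969 I₀.
I₃ = I₂ cos²(59° − 49°) = 0.3969 I₀ · cos²(10°) = 0.385 I₀.
So 245 mW = 0.385 I₀, giving I₀ = 245/0.385 = 636.4 mW.

I₀ ≈ 636 mW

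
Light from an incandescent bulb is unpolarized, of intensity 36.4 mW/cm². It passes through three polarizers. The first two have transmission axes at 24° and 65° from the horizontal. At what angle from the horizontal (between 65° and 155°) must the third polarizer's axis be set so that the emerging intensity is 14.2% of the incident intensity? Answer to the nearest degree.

θ ≈ 110°

Unpolarized light through the first polarizer → I₁ = ½ I₀, now polarized at 24°.
I₂ = I₁ cos²(65° − 24°) = 0.5 I₀ · cos²(41°) = 0.2848 I₀.
Need I₃/I₀ = 0.142, so cos²(θ − 65°) = 0.142 / 0.2848 = 0.4986.
θ − 65° = arccos(√0.4986) = 45.1°, giving θ ≈ 65 + 45.1 = 110.1°.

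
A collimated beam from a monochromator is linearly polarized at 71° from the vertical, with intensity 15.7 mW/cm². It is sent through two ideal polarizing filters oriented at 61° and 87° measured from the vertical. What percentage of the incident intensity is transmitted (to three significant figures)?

≈ 78.3%

By Malus's law, I₁ = 15.7 mW/cm² · cos²(10°) = 15.23 mW/cm².
I₂ = I₁ · cos²(26°) = 15.23 · 0.8078 = 12.3 mW/cm².
That is 78.35% of the incident intensity.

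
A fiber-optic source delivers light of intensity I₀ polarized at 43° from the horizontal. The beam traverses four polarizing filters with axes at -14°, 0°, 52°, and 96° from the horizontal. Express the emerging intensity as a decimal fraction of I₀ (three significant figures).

≈ 0.0548 I₀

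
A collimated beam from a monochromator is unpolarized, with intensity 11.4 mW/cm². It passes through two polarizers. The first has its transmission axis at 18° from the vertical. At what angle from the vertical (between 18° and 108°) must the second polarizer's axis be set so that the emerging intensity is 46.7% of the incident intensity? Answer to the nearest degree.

θ ≈ 33°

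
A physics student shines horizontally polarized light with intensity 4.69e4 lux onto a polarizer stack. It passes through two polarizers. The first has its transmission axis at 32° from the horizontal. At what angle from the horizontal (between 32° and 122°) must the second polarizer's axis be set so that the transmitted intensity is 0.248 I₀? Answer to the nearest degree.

I₁ = I₀ cos²(32° − 0°) = I₀ cos²(32°) = 0.7192 I₀.
Need I₂/I₀ = 0.248, so cos²(θ − 32°) = 0.248 / 0.7192 = 0.3448.
θ − 32° = arccos(√0.3448) = 54.0°, giving θ ≈ 32 + 54.0 = 86.0°.

θ ≈ 86°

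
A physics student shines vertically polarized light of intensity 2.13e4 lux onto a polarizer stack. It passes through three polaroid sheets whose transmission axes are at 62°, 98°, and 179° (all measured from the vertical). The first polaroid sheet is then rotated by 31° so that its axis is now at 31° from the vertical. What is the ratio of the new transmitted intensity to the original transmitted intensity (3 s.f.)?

Before rotation:
I₁ = I₀ cos²(62° − 0°) = I₀ cos²(62°) = 0.2204 I₀.
I₂ = I₁ cos²(98° − 62°) = 0.2204 I₀ · cos²(36°) = 0.1443 I₀.
I₃ = I₂ cos²(179° − 98°) = 0.1443 I₀ · cos²(81°) = 0.00353 I₀.
After rotation:
I₁ = I₀ cos²(31° − 0°) = I₀ cos²(31°) = 0.7347 I₀.
I₂ = I₁ cos²(98° − 31°) = 0.7347 I₀ · cos²(67°) = 0.1122 I₀.
I₃ = I₂ cos²(179° − 98°) = 0.1122 I₀ · cos²(81°) = 0.002745 I₀.
Ratio = 0.002745 / 0.00353 = 0.7776.

I_new/I_old ≈ 0.778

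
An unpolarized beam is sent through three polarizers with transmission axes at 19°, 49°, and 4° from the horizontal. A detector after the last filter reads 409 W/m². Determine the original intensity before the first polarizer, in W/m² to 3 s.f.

I₀ ≈ 2180 W/m²

Unpolarized light through the first polarizer → I₁ = ½ I₀, now polarized at 19°.
I₂ = I₁ cos²(49° − 19°) = 0.5 I₀ · cos²(30°) = 0.375 I₀.
I₃ = I₂ cos²(4° − 49°) = 0.375 I₀ · cos²(45°) = 0.1875 I₀.
So 409 W/m² = 0.1875 I₀, giving I₀ = 409/0.1875 = 2181 W/m².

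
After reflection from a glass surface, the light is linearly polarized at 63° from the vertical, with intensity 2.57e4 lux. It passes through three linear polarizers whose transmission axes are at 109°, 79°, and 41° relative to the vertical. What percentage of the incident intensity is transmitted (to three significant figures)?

By Malus's law, I₁ = 2.57e4 lux · cos²(46°) = 1.24e+04 lux.
I₂ = I₁ · cos²(30°) = 1.24e+04 · 0.75 = 9301 lux.
I₃ = I₂ · cos²(38°) = 9301 · 0.621 = 5776 lux.
That is 22.47% of the incident intensity.

≈ 22.5%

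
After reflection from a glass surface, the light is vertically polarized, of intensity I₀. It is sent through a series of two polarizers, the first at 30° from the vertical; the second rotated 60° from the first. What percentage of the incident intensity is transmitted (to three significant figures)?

≈ 18.8%

By Malus's law, I₁ = I₀ cos²(30° − 0°) = I₀ cos²(30°) = 0.75 I₀.
I₂ = I₁ cos²(60°) = 0.75 · 0.25 I₀ = 0.1875 I₀.
That is 18.75% of the incident intensity.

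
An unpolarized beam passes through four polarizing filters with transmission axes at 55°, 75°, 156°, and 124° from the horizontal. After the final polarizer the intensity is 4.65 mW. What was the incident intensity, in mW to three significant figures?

Unpolarized light through the first polarizer → I₁ = ½ I₀, now polarized at 55°.
I₂ = I₁ cos²(75° − 55°) = 0.5 I₀ · cos²(20°) = 0.4415 I₀.
I₃ = I₂ cos²(156° − 75°) = 0.4415 I₀ · cos²(81°) = 0.0108 I₀.
I₄ = I₃ cos²(124° − 156°) = 0.0108 I₀ · cos²(32°) = 0.00777 I₀.
So 4.65 mW = 0.00777 I₀, giving I₀ = 4.65/0.00777 = 598.4 mW.

I₀ ≈ 598 mW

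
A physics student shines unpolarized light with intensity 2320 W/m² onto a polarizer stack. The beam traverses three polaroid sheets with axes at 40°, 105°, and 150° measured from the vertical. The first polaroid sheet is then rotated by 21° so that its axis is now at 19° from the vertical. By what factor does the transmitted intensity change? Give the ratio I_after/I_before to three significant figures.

Before rotation:
Unpolarized light through the first polarizer → I₁ = ½ I₀, now polarized at 40°.
I₂ = I₁ cos²(105° − 40°) = 0.5 I₀ · cos²(65°) = 0.0893 I₀.
I₃ = I₂ cos²(150° − 105°) = 0.0893 I₀ · cos²(45°) = 0.04465 I₀.
After rotation:
Unpolarized light through the first polarizer → I₁ = ½ I₀, now polarized at 19°.
I₂ = I₁ cos²(105° − 19°) = 0.5 I₀ · cos²(86°) = 0.002433 I₀.
I₃ = I₂ cos²(150° − 105°) = 0.002433 I₀ · cos²(45°) = 0.001216 I₀.
Ratio = 0.001216 / 0.04465 = 0.02724.

I_new/I_old ≈ 0.0272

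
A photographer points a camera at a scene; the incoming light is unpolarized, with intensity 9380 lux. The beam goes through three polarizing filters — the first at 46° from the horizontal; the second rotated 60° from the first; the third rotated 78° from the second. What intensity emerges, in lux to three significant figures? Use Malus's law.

Unpolarized light through the first polarizer → I₁ = 9380 lux/2 = 4690 lux, polarized at 46°.
I₂ = I₁ · cos²(60°) = 4690 · 0.25 = 1173 lux.
I₃ = I₂ · cos²(78°) = 1173 · 0.04323 = 50.68 lux.

I ≈ 50.7 lux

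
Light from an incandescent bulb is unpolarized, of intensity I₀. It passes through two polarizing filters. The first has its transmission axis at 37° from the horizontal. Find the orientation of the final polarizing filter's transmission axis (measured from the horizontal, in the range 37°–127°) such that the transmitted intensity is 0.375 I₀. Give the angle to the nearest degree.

θ ≈ 67°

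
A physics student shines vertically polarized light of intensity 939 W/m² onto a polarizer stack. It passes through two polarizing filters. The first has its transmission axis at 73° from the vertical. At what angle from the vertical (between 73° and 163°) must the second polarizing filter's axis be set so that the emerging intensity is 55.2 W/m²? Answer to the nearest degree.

I₁ = I₀ cos²(73° − 0°) = I₀ cos²(73°) = 0.08548 I₀.
Target fraction: 55.2 / 939 W/m² = 0.05879 of I₀.
Need I₂/I₀ = 0.05879, so cos²(θ − 73°) = 0.05879 / 0.08548 = 0.6877.
θ − 73° = arccos(√0.6877) = 34.0°, giving θ ≈ 73 + 34.0 = 107.0°.

θ ≈ 107°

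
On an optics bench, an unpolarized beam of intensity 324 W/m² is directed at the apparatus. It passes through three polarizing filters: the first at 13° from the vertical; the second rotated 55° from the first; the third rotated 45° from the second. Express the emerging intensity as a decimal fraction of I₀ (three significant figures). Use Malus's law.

I/I₀ ≈ 0.0822

Unpolarized light through the first polarizer → I₁ = 324 W/m²/2 = 162 W/m², polarized at 13°.
I₂ = I₁ · cos²(55°) = 162 · 0.329 = 53.3 W/m².
I₃ = I₂ · cos²(45°) = 53.3 · 0.5 = 26.65 W/m².
Transmitted fraction = 0.08225.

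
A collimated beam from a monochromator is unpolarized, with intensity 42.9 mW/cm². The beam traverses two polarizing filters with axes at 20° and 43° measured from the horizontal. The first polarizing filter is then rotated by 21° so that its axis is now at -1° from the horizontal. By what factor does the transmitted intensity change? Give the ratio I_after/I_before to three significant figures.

Before rotation:
Unpolarized light through the first polarizer → I₁ = ½ I₀, now polarized at 20°.
I₂ = I₁ cos²(43° − 20°) = 0.5 I₀ · cos²(23°) = 0.4237 I₀.
After rotation:
Unpolarized light through the first polarizer → I₁ = ½ I₀, now polarized at -1°.
I₂ = I₁ cos²(43° + 1°) = 0.5 I₀ · cos²(44°) = 0.2587 I₀.
Ratio = 0.2587 / 0.4237 = 0.6107.

I_new/I_old ≈ 0.611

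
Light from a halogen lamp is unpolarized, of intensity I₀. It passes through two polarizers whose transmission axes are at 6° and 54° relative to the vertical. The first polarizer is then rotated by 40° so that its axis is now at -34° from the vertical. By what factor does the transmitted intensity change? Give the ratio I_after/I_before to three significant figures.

I_new/I_old ≈ 0.00272

Before rotation:
Unpolarized light through the first polarizer → I₁ = ½ I₀, now polarized at 6°.
I₂ = I₁ cos²(54° − 6°) = 0.5 I₀ · cos²(48°) = 0.2239 I₀.
After rotation:
Unpolarized light through the first polarizer → I₁ = ½ I₀, now polarized at -34°.
I₂ = I₁ cos²(54° + 34°) = 0.5 I₀ · cos²(88°) = 0.000609 I₀.
Ratio = 0.000609 / 0.2239 = 0.00272.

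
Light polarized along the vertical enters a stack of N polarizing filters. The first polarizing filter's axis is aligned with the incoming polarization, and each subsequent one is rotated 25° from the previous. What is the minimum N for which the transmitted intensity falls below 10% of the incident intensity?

First polarizer is aligned with the polarization: full transmission.
Each further stage multiplies by cos²(25°) = 0.8214.
After N polarizers: T = 0.8214^(N−1). Require T < 0.10 ⇒ N−1 > ln(0.10)/ln(0.8214) = 11.70, so N−1 ≥ 12 and N = 13.
Check: N=13 gives T = 0.09432 < 0.10; N=12 gives T = 0.1148.

N = 13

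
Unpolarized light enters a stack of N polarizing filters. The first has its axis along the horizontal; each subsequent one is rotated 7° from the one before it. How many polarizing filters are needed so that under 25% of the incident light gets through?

N = 48

First polarizer halves the unpolarized light: factor 1/2.
Each further stage multiplies by cos²(7°) = 0.9851.
After N polarizers: T = 0.5·0.9851^(N−1). Require T < 0.25 ⇒ N−1 > ln(0.25/0.5)/ln(0.9851) = 46.32, so N−1 ≥ 47 and N = 48.
Check: N=48 gives T = 0.2475 < 0.25; N=47 gives T = 0.2512.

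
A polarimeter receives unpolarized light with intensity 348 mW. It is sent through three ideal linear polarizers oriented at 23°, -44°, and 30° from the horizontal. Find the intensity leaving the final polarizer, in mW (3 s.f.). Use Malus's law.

Unpolarized light through the first polarizer → I₁ = 348 mW/2 = 174 mW, polarized at 23°.
I₂ = I₁ · cos²(67°) = 174 · 0.1527 = 26.56 mW.
I₃ = I₂ · cos²(74°) = 26.56 · 0.07598 = 2.018 mW.

I ≈ 2.02 mW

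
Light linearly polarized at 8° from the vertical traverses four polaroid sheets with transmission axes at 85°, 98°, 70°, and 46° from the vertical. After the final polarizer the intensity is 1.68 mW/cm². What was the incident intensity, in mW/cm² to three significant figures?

I₀ ≈ 53.7 mW/cm²

I₁ = I₀ cos²(85° − 8°) = I₀ cos²(77°) = 0.0506 I₀.
I₂ = I₁ cos²(98° − 85°) = 0.0506 I₀ · cos²(13°) = 0.04804 I₀.
I₃ = I₂ cos²(70° − 98°) = 0.04804 I₀ · cos²(28°) = 0.03745 I₀.
I₄ = I₃ cos²(46° − 70°) = 0.03745 I₀ · cos²(24°) = 0.03126 I₀.
So 1.68 mW/cm² = 0.03126 I₀, giving I₀ = 1.68/0.03126 = 53.75 mW/cm².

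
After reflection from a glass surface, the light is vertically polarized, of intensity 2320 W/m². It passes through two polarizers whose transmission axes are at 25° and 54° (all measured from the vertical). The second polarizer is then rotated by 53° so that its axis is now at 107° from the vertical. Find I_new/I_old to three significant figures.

I_new/I_old ≈ 0.0253

Before rotation:
By Malus's law, I₁ = I₀ cos²(25° − 0°) = I₀ cos²(25°) = 0.8214 I₀.
I₂ = I₁ cos²(54° − 25°) = 0.8214 I₀ · cos²(29°) = 0.6283 I₀.
After rotation:
I₁ = I₀ cos²(25° − 0°) = I₀ cos²(25°) = 0.8214 I₀.
I₂ = I₁ cos²(107° − 25°) = 0.8214 I₀ · cos²(82°) = 0.01591 I₀.
Ratio = 0.01591 / 0.6283 = 0.02532.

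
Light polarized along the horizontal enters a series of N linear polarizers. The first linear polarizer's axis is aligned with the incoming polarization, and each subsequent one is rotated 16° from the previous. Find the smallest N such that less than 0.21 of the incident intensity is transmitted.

N = 21

First polarizer is aligned with the polarization: full transmission.
Each further stage multiplies by cos²(16°) = 0.924.
After N polarizers: T = 0.924^(N−1). Require T < 0.21 ⇒ N−1 > ln(0.21)/ln(0.924) = 19.75, so N−1 ≥ 20 and N = 21.
Check: N=21 gives T = 0.2059 < 0.21; N=20 gives T = 0.2228.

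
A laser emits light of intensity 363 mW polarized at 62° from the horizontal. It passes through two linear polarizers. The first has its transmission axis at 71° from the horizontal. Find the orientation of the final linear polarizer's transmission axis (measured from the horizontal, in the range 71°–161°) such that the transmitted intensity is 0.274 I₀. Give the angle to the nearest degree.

θ ≈ 129°

I₁ = I₀ cos²(71° − 62°) = I₀ cos²(9°) = 0.9755 I₀.
Need I₂/I₀ = 0.274, so cos²(θ − 71°) = 0.274 / 0.9755 = 0.2809.
θ − 71° = arccos(√0.2809) = 58.0°, giving θ ≈ 71 + 58.0 = 129.0°.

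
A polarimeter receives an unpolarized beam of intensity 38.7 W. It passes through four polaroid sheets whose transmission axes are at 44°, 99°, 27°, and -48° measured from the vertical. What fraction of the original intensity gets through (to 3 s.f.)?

Unpolarized light through the first polarizer → I₁ = 38.7 W/2 = 19.35 W, polarized at 44°.
I₂ = I₁ · cos²(55°) = 19.35 · 0.329 = 6.366 W.
I₃ = I₂ · cos²(72°) = 6.366 · 0.09549 = 0.6079 W.
I₄ = I₃ · cos²(75°) = 0.6079 · 0.06699 = 0.04072 W.
Transmitted fraction = 0.001052.

I/I₀ ≈ 0.00105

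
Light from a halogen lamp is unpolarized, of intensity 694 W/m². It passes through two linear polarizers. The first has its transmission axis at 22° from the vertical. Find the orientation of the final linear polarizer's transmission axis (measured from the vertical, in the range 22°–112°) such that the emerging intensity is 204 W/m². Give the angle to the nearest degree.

θ ≈ 62°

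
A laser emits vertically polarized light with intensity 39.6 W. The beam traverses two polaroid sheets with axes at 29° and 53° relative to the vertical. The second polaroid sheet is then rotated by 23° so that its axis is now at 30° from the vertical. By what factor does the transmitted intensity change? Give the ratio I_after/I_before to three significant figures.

Before rotation:
I₁ = I₀ cos²(29° − 0°) = I₀ cos²(29°) = 0.765 I₀.
I₂ = I₁ cos²(53° − 29°) = 0.765 I₀ · cos²(24°) = 0.6384 I₀.
After rotation:
I₁ = I₀ cos²(29° − 0°) = I₀ cos²(29°) = 0.765 I₀.
I₂ = I₁ cos²(30° − 29°) = 0.765 I₀ · cos²(1°) = 0.7647 I₀.
Ratio = 0.7647 / 0.6384 = 1.198.

I_new/I_old ≈ 1.20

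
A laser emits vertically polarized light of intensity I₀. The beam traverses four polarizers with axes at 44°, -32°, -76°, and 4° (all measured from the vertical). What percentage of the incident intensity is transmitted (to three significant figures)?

I₁ = I₀ cos²(44° − 0°) = I₀ cos²(44°) = 0.5174 I₀.
I₂ = I₁ cos²(-32° − 44°) = 0.5174 I₀ · cos²(76°) = 0.03028 I₀.
I₃ = I₂ cos²(-76° + 32°) = 0.03028 I₀ · cos²(44°) = 0.01567 I₀.
I₄ = I₃ cos²(4° + 76°) = 0.01567 I₀ · cos²(80°) = 0.0004725 I₀.
That is 0.04725% of the incident intensity.

≈ 0.0473%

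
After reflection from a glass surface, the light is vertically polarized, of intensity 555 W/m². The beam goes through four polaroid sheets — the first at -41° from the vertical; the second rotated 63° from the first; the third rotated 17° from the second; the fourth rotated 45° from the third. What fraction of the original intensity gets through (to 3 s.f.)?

I/I₀ ≈ 0.0537

I₁ = 555 W/m² · cos²(41°) = 316.1 W/m².
I₂ = I₁ · cos²(63°) = 316.1 · 0.2061 = 65.15 W/m².
I₃ = I₂ · cos²(17°) = 65.15 · 0.9145 = 59.59 W/m².
I₄ = I₃ · cos²(45°) = 59.59 · 0.5 = 29.79 W/m².
Transmitted fraction = 0.05368.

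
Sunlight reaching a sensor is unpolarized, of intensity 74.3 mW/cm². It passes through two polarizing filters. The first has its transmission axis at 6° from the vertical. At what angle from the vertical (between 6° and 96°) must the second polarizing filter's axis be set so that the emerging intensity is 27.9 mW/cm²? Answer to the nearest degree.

θ ≈ 36°

Unpolarized light through the first polarizer → I₁ = ½ I₀, now polarized at 6°.
Target fraction: 27.9 / 74.3 mW/cm² = 0.3755 of I₀.
Need I₂/I₀ = 0.3755, so cos²(θ − 6°) = 0.3755 / 0.5 = 0.751.
θ − 6° = arccos(√0.751) = 29.9°, giving θ ≈ 6 + 29.9 = 35.9°.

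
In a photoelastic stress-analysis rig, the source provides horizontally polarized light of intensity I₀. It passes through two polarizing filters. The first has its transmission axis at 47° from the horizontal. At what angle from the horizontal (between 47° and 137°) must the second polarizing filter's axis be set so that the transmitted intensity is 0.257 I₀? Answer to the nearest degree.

I₁ = I₀ cos²(47° − 0°) = I₀ cos²(47°) = 0.4651 I₀.
Need I₂/I₀ = 0.257, so cos²(θ − 47°) = 0.257 / 0.4651 = 0.5525.
θ − 47° = arccos(√0.5525) = 42.0°, giving θ ≈ 47 + 42.0 = 89.0°.

θ ≈ 89°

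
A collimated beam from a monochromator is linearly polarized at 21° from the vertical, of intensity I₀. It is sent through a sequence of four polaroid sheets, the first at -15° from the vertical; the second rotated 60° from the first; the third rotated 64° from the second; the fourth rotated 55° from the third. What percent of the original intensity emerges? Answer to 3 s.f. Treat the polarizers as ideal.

By Malus's law, I₁ = I₀ cos²(-15° − 21°) = I₀ cos²(36°) = 0.6545 I₀.
I₂ = I₁ cos²(60°) = 0.6545 · 0.25 I₀ = 0.1636 I₀.
I₃ = I₂ cos²(64°) = 0.1636 · 0.1922 I₀ = 0.03144 I₀.
I₄ = I₃ cos²(55°) = 0.03144 · 0.329 I₀ = 0.01034 I₀.
That is 1.034% of the incident intensity.

≈ 1.03%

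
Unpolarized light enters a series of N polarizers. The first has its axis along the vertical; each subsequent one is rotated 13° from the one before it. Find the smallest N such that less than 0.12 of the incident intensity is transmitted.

N = 29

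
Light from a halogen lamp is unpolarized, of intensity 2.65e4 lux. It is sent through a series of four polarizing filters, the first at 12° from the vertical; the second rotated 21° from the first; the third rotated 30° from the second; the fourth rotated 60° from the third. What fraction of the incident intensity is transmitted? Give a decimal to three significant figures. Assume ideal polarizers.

I/I₀ ≈ 0.0817

Unpolarized light through the first polarizer → I₁ = 2.65e4 lux/2 = 1.325e+04 lux, polarized at 12°.
I₂ = I₁ · cos²(21°) = 1.325e+04 · 0.8716 = 1.155e+04 lux.
I₃ = I₂ · cos²(30°) = 1.155e+04 · 0.75 = 8661 lux.
I₄ = I₃ · cos²(60°) = 8661 · 0.25 = 2165 lux.
Transmitted fraction = 0.08171.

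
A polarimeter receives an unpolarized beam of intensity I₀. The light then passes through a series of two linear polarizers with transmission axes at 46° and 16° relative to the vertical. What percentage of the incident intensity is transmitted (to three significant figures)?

Unpolarized light through the first polarizer → I₁ = ½ I₀, now polarized at 46°.
I₂ = I₁ cos²(16° − 46°) = 0.5 I₀ · cos²(30°) = 0.375 I₀.
That is 37.5% of the incident intensity.

≈ 37.5%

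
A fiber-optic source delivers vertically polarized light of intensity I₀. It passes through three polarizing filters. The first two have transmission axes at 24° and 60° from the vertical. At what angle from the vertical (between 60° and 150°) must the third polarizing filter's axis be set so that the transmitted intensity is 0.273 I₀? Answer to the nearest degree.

I₁ = I₀ cos²(24° − 0°) = I₀ cos²(24°) = 0.8346 I₀.
I₂ = I₁ cos²(60° − 24°) = 0.8346 I₀ · cos²(36°) = 0.5462 I₀.
Need I₃/I₀ = 0.273, so cos²(θ − 60°) = 0.273 / 0.5462 = 0.4998.
θ − 60° = arccos(√0.4998) = 45.0°, giving θ ≈ 60 + 45.0 = 105.0°.

θ ≈ 105°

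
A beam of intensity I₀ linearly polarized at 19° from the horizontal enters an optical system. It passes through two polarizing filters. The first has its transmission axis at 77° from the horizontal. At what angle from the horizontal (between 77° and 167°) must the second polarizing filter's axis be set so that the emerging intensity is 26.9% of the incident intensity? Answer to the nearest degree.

θ ≈ 89°

I₁ = I₀ cos²(77° − 19°) = I₀ cos²(58°) = 0.2808 I₀.
Need I₂/I₀ = 0.269, so cos²(θ − 77°) = 0.269 / 0.2808 = 0.9579.
θ − 77° = arccos(√0.9579) = 11.8°, giving θ ≈ 77 + 11.8 = 88.8°.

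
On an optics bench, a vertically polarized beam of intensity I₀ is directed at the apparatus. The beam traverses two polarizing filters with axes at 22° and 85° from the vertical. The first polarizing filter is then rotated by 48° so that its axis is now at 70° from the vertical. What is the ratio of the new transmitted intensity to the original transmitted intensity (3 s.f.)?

I_new/I_old ≈ 0.616

Before rotation:
I₁ = I₀ cos²(22° − 0°) = I₀ cos²(22°) = 0.8597 I₀.
I₂ = I₁ cos²(85° − 22°) = 0.8597 I₀ · cos²(63°) = 0.1772 I₀.
After rotation:
I₁ = I₀ cos²(70° − 0°) = I₀ cos²(70°) = 0.117 I₀.
I₂ = I₁ cos²(85° − 70°) = 0.117 I₀ · cos²(15°) = 0.1091 I₀.
Ratio = 0.1091 / 0.1772 = 0.616.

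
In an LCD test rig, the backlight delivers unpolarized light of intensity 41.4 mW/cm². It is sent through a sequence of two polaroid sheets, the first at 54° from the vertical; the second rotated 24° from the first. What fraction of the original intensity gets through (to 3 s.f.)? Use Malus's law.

Unpolarized light through the first polarizer → I₁ = 41.4 mW/cm²/2 = 20.7 mW/cm², polarized at 54°.
I₂ = I₁ · cos²(24°) = 20.7 · 0.8346 = 17.28 mW/cm².
Transmitted fraction = 0.4173.

I/I₀ ≈ 0.417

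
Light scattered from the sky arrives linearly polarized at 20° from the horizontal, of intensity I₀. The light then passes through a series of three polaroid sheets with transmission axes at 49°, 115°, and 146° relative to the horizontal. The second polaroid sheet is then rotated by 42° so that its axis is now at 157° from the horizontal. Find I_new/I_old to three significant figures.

Before rotation:
By Malus's law, I₁ = I₀ cos²(49° − 20°) = I₀ cos²(29°) = 0.765 I₀.
I₂ = I₁ cos²(115° − 49°) = 0.765 I₀ · cos²(66°) = 0.1266 I₀.
I₃ = I₂ cos²(146° − 115°) = 0.1266 I₀ · cos²(31°) = 0.09298 I₀.
After rotation:
I₁ = I₀ cos²(49° − 20°) = I₀ cos²(29°) = 0.765 I₀.
Angle between axes 1 and 2: 72°. I₂ = 0.765 I₀ · cos²(72°) = 0.07305 I₀.
I₃ = I₂ cos²(146° − 157°) = 0.07305 I₀ · cos²(11°) = 0.07039 I₀.
Ratio = 0.07039 / 0.09298 = 0.757.

I_new/I_old ≈ 0.757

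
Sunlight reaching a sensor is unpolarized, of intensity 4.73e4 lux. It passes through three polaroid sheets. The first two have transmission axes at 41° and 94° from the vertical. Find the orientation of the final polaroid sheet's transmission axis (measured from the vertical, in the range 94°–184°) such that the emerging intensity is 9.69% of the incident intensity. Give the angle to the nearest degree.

Unpolarized light through the first polarizer → I₁ = ½ I₀, now polarized at 41°.
I₂ = I₁ cos²(94° − 41°) = 0.5 I₀ · cos²(53°) = 0.1811 I₀.
Need I₃/I₀ = 0.0969, so cos²(θ − 94°) = 0.0969 / 0.1811 = 0.5351.
θ − 94° = arccos(√0.5351) = 43.0°, giving θ ≈ 94 + 43.0 = 137.0°.

θ ≈ 137°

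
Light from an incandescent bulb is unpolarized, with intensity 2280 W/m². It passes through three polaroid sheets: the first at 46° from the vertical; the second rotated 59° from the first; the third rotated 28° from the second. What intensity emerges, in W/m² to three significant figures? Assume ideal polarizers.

I ≈ 236 W/m²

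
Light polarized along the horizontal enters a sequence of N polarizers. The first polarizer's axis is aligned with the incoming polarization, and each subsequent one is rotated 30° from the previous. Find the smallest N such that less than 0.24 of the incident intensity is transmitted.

First polarizer is aligned with the polarization: full transmission.
Each further stage multiplies by cos²(30°) = 0.75.
After N polarizers: T = 0.75^(N−1). Require T < 0.24 ⇒ N−1 > ln(0.24)/ln(0.75) = 4.96, so N−1 ≥ 5 and N = 6.
Check: N=6 gives T = 0.2373 < 0.24; N=5 gives T = 0.3164.

N = 6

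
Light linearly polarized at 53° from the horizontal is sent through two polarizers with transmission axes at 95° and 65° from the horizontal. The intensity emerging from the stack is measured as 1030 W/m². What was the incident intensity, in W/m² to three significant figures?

I₁ = I₀ cos²(95° − 53°) = I₀ cos²(42°) = 0.5523 I₀.
I₂ = I₁ cos²(65° − 95°) = 0.5523 I₀ · cos²(30°) = 0.4142 I₀.
So 1030 W/m² = 0.4142 I₀, giving I₀ = 1030/0.4142 = 2487 W/m².

I₀ ≈ 2490 W/m²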